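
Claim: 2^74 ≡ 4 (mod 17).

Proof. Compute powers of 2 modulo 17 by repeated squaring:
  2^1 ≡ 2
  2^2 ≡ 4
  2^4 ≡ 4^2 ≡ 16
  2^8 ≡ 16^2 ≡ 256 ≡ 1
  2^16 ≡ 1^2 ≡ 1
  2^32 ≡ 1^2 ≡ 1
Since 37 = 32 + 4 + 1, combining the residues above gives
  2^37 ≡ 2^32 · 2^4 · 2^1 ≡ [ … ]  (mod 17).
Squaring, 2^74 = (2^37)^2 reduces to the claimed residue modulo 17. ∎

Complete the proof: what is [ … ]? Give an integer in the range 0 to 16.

Multiply the listed residues: 1 · 16 · 2 = 16 → 32.
Reducing modulo 17: 32 = 1·17 + 15, so 2^37 ≡ 15.

15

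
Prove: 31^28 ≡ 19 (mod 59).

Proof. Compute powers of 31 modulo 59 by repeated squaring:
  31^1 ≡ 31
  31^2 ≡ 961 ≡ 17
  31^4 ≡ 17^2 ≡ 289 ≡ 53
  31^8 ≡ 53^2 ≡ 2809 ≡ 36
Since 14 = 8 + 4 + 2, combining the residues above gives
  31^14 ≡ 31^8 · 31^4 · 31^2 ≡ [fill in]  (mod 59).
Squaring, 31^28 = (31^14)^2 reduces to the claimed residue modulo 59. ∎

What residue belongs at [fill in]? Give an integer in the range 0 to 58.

45

Multiply the listed residues: 36 · 53 · 17 = 1908 → 32436.
Reducing modulo 59: 32436 = 549·59 + 45, so 31^14 ≡ 45.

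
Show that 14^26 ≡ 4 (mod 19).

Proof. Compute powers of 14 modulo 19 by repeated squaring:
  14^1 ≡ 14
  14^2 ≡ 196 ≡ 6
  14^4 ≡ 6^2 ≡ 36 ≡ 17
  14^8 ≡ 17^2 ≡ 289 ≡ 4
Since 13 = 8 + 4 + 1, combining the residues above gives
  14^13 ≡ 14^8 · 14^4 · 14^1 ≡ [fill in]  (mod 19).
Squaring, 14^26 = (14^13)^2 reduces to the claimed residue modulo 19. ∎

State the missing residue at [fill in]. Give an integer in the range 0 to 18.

14^8 · 14^4 · 14^1 ≡ 4 · 17 · 14 = 952.
952 mod 19 = 2, so 14^13 ≡ 2 (mod 19).

2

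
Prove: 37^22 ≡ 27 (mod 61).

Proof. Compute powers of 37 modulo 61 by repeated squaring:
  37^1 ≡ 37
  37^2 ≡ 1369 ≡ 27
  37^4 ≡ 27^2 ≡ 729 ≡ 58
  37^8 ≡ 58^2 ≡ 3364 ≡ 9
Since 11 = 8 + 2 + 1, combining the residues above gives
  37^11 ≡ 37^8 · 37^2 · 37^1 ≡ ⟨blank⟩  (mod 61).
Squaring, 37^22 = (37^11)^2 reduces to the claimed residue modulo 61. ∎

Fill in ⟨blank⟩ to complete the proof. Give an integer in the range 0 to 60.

24

37^8 · 37^2 · 37^1 ≡ 9 · 27 · 37 = 8991.
8991 mod 61 = 24, so 37^11 ≡ 24 (mod 61).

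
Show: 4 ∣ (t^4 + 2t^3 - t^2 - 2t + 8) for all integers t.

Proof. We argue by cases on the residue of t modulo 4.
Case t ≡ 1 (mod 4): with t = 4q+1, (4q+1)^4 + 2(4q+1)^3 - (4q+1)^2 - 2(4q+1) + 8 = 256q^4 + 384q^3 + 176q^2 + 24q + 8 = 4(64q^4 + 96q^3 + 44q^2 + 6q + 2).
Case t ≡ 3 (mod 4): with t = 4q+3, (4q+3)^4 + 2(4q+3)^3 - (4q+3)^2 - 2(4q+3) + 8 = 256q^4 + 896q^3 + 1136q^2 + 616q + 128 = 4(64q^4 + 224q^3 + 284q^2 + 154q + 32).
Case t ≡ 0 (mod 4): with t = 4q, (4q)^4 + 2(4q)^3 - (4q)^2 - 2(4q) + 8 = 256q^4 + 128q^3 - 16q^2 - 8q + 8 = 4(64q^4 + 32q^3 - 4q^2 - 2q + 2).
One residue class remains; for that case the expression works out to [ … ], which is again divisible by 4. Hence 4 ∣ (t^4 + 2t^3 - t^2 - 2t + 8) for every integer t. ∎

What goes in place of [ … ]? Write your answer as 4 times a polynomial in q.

4(64q^4 + 160q^3 + 140q^2 + 50q + 8)

The residues treated are {1, 3, 0}, so the missing case is t ≡ 2 (mod 4); write t = 4q+2.
Then (4q+2)^4 + 2(4q+2)^3 - (4q+2)^2 - 2(4q+2) + 8 = 256q^4 + 640q^3 + 560q^2 + 200q + 32 = 4(64q^4 + 160q^3 + 140q^2 + 50q + 8).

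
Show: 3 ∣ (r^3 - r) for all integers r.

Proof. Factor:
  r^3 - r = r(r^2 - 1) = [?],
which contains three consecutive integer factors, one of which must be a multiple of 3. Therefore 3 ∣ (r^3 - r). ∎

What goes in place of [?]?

(r - 1)r(r + 1)

r(r^2 - 1) = r(r - 1)(r + 1) = (r - 1)r(r + 1).
These three factors are consecutive integers, so their product is divisible by 3.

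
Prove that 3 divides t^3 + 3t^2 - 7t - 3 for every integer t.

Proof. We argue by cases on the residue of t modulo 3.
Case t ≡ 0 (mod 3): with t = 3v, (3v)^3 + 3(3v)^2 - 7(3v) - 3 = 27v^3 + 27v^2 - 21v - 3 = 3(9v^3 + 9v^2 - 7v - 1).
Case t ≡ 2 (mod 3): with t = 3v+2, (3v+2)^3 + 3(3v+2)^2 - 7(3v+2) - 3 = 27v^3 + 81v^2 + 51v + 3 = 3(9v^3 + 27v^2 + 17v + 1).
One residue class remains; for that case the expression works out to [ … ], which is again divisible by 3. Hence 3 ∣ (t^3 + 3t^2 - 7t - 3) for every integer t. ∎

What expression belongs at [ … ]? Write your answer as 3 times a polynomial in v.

3(9v^3 + 18v^2 + 2v - 2)

Only t ≡ 1 (mod 3) is unaccounted for. Put t = 3v+1:
(3v+1)^3 + 3(3v+1)^2 - 7(3v+1) - 3 expands to 27v^3 + 54v^2 + 6v - 6,
and factoring out 3 leaves 3(9v^3 + 18v^2 + 2v - 2).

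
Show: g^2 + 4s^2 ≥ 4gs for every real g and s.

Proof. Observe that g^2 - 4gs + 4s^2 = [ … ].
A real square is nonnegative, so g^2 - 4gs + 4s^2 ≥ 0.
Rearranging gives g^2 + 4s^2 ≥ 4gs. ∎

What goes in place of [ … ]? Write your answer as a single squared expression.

(g - 2s)^2

The leading and trailing coefficients are 1^2 and 2^2, and 4 = 2·1·2, so the trinomial is (g - 2s)^2.
Hence g^2 - 4gs + 4s^2 ≥ 0.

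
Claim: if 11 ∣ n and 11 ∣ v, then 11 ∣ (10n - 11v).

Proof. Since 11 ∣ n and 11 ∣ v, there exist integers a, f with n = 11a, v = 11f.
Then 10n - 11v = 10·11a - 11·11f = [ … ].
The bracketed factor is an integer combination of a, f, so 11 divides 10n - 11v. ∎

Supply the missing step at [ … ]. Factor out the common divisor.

Pull the common 11 out of every term: 10·11a - 11·11f = 11(10a - 11f).
10a - 11f is an integer, which exhibits the divisibility.

11(10a - 11f)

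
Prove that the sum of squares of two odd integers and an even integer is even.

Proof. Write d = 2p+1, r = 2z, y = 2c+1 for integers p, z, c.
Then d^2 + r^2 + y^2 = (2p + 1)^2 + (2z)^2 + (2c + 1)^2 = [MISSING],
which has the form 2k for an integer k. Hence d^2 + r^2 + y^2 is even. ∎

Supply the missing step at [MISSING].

2(2c^2 + 2c + 2p^2 + 2p + 2z^2 + 1)

Expanding: (2p + 1)^2 + (2z)^2 + (2c + 1)^2 = 4c^2 + 4c + 4p^2 + 4p + 4z^2 + 2.
Every term is even; pulling out the factor of 2 gives 2(2c^2 + 2c + 2p^2 + 2p + 2z^2 + 1).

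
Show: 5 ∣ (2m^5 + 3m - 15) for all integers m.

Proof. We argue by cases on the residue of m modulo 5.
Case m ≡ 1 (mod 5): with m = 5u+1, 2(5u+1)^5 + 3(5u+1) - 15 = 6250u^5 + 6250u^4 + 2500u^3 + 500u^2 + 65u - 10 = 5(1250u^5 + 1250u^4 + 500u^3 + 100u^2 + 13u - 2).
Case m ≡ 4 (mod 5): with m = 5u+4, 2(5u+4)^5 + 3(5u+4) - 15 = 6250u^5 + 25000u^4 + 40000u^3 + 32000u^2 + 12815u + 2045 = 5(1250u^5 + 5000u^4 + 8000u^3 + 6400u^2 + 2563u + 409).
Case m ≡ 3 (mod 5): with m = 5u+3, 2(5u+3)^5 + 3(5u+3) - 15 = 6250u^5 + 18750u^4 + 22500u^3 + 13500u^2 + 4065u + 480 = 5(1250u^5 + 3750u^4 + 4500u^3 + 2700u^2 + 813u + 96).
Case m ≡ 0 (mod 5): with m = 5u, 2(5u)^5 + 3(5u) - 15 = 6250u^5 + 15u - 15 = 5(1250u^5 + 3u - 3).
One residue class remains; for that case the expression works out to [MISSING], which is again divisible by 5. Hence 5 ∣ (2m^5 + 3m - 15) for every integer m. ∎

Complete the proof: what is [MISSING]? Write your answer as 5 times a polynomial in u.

5(1250u^5 + 2500u^4 + 2000u^3 + 800u^2 + 163u + 11)

The residues treated are {1, 4, 3, 0}, so the missing case is m ≡ 2 (mod 5); write m = 5u+2.
Then 2(5u+2)^5 + 3(5u+2) - 15 = 6250u^5 + 12500u^4 + 10000u^3 + 4000u^2 + 815u + 55 = 5(1250u^5 + 2500u^4 + 2000u^3 + 800u^2 + 163u + 11).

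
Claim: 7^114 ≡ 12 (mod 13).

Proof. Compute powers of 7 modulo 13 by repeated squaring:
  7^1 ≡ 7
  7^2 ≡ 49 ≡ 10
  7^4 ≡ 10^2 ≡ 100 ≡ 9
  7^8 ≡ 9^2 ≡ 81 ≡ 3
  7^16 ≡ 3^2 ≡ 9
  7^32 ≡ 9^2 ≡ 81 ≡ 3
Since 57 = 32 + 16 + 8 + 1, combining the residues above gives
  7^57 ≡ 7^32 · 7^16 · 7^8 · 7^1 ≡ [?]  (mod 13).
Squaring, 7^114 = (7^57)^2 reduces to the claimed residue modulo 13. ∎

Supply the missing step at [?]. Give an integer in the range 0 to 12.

8

7^32 · 7^16 · 7^8 · 7^1 ≡ 3 · 9 · 3 · 7 = 567.
567 mod 13 = 8, so 7^57 ≡ 8 (mod 13).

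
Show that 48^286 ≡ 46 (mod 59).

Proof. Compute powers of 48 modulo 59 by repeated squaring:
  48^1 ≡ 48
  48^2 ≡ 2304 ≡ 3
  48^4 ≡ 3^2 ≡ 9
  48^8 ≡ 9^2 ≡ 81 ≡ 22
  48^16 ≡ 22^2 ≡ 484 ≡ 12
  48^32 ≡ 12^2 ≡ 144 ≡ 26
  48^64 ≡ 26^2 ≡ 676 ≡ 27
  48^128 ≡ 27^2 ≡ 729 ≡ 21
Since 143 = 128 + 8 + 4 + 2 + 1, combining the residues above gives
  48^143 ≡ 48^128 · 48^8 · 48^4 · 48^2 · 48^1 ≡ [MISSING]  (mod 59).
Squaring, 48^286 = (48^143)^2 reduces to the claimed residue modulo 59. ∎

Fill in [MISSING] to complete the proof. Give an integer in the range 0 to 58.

Multiply the listed residues: 21 · 22 · 9 · 3 · 48 = 462 → 4158 → 12474 → 598752.
Reducing modulo 59: 598752 = 10148·59 + 20, so 48^143 ≡ 20.

20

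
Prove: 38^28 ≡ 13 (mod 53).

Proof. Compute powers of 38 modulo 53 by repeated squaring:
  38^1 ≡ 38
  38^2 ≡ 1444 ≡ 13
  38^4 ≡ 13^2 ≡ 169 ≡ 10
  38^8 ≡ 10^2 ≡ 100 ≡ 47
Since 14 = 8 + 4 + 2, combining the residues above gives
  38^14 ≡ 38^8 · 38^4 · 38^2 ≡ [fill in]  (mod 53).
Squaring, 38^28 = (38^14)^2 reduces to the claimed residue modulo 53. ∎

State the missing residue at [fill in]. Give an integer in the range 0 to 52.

38^8 · 38^4 · 38^2 ≡ 47 · 10 · 13 = 6110.
6110 mod 53 = 15, so 38^14 ≡ 15 (mod 53).

15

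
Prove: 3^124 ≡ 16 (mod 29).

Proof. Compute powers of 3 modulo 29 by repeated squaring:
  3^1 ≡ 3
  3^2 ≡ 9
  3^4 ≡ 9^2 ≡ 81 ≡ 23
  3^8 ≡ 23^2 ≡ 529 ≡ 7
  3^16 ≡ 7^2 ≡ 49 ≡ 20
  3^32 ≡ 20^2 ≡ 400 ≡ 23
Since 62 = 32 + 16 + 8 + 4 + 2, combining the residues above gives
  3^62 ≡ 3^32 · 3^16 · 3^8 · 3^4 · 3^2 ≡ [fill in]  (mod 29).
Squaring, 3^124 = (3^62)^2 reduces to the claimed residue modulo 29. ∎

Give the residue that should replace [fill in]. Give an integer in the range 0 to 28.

4

Multiply the listed residues: 23 · 20 · 7 · 23 · 9 = 460 → 3220 → 74060 → 666540.
Reducing modulo 29: 666540 = 22984·29 + 4, so 3^62 ≡ 4.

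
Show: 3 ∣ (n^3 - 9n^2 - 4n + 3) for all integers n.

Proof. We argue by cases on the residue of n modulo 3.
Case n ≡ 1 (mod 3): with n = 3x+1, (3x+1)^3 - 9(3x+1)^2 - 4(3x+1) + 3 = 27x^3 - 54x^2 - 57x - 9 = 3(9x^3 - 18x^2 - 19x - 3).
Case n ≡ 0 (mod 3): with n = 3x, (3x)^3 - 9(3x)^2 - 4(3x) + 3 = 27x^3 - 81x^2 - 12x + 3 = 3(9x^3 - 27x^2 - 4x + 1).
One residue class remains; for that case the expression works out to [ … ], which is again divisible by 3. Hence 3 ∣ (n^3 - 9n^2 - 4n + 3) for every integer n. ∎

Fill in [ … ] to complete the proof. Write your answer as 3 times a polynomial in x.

3(9x^3 - 9x^2 - 28x - 11)

The residues treated are {1, 0}, so the missing case is n ≡ 2 (mod 3); write n = 3x+2.
Then (3x+2)^3 - 9(3x+2)^2 - 4(3x+2) + 3 = 27x^3 - 27x^2 - 84x - 33 = 3(9x^3 - 9x^2 - 28x - 11).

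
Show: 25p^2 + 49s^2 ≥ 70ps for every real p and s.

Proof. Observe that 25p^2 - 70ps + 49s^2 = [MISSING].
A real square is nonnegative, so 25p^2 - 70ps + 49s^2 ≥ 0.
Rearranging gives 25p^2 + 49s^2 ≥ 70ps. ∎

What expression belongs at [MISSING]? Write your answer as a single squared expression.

The leading and trailing coefficients are 5^2 and 7^2, and 70 = 2·5·7, so the trinomial is (5p - 7s)^2.
Hence 25p^2 - 70ps + 49s^2 ≥ 0.

(5p - 7s)^2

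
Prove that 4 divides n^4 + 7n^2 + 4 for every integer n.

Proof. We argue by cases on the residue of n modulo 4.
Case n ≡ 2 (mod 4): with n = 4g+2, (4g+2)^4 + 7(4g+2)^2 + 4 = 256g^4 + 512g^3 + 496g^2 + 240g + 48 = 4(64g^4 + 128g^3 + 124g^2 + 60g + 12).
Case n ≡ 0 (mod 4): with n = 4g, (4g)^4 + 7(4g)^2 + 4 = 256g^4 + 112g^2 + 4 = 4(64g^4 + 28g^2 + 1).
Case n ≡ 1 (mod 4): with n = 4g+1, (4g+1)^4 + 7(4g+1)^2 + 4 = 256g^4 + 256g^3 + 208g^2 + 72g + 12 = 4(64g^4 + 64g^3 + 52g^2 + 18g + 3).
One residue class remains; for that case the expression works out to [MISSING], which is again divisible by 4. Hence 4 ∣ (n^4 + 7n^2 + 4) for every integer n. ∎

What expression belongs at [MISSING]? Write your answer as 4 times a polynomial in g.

4(64g^4 + 192g^3 + 244g^2 + 150g + 37)

Only n ≡ 3 (mod 4) is unaccounted for. Put n = 4g+3:
(4g+3)^4 + 7(4g+3)^2 + 4 expands to 256g^4 + 768g^3 + 976g^2 + 600g + 148,
and factoring out 4 leaves 4(64g^4 + 192g^3 + 244g^2 + 150g + 37).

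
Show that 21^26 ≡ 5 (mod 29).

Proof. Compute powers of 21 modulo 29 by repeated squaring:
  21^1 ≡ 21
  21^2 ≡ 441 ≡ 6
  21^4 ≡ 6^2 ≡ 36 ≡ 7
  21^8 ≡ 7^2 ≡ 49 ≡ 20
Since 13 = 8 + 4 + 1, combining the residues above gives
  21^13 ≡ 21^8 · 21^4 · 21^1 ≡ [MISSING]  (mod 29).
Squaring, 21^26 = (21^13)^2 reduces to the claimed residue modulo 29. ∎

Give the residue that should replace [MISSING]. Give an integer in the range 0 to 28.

21^8 · 21^4 · 21^1 ≡ 20 · 7 · 21 = 2940.
2940 mod 29 = 11, so 21^13 ≡ 11 (mod 29).

11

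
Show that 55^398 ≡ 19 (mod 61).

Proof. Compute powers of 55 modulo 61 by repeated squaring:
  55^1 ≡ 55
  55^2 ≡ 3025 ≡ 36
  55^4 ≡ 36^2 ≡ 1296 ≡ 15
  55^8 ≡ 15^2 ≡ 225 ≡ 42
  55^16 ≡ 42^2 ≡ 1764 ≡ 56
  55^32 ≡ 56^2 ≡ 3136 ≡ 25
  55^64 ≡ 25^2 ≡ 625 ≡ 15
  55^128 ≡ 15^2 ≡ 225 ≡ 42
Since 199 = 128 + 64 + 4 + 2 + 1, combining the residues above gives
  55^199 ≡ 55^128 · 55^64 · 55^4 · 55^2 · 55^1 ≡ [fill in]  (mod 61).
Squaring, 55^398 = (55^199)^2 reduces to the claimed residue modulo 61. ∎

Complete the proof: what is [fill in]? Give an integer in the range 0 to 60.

43

55^128 · 55^64 · 55^4 · 55^2 · 55^1 ≡ 42 · 15 · 15 · 36 · 55 = 18711000.
18711000 mod 61 = 43, so 55^199 ≡ 43 (mod 61).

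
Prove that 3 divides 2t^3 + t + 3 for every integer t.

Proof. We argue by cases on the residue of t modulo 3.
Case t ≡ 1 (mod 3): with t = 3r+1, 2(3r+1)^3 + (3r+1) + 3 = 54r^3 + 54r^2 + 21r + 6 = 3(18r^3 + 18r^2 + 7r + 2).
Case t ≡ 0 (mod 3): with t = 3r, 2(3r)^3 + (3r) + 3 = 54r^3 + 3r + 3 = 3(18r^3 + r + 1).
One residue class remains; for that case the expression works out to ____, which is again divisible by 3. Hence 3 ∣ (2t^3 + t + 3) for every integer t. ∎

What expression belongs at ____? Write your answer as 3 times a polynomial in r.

3(18r^3 + 36r^2 + 25r + 7)

Only t ≡ 2 (mod 3) is unaccounted for. Put t = 3r+2:
2(3r+2)^3 + (3r+2) + 3 expands to 54r^3 + 108r^2 + 75r + 21,
and factoring out 3 leaves 3(18r^3 + 36r^2 + 25r + 7).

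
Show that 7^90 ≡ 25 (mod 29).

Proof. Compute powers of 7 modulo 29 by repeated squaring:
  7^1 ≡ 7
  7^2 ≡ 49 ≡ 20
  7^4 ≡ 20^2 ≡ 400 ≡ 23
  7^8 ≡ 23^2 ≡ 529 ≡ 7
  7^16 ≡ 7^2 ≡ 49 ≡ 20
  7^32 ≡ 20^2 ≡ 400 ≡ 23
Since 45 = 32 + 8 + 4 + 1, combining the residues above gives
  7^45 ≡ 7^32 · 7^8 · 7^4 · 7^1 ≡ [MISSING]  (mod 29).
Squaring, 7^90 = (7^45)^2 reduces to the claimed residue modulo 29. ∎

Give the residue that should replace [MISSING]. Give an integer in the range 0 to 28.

Multiply the listed residues: 23 · 7 · 23 · 7 = 161 → 3703 → 25921.
Reducing modulo 29: 25921 = 893·29 + 24, so 7^45 ≡ 24.

24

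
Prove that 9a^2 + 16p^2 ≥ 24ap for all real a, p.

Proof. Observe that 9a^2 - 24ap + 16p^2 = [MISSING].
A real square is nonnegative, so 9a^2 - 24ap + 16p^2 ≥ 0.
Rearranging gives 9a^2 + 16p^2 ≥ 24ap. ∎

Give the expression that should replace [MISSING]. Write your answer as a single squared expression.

The leading and trailing coefficients are 3^2 and 4^2, and 24 = 2·3·4, so the trinomial is (3a - 4p)^2.
Hence 9a^2 - 24ap + 16p^2 ≥ 0.

(3a - 4p)^2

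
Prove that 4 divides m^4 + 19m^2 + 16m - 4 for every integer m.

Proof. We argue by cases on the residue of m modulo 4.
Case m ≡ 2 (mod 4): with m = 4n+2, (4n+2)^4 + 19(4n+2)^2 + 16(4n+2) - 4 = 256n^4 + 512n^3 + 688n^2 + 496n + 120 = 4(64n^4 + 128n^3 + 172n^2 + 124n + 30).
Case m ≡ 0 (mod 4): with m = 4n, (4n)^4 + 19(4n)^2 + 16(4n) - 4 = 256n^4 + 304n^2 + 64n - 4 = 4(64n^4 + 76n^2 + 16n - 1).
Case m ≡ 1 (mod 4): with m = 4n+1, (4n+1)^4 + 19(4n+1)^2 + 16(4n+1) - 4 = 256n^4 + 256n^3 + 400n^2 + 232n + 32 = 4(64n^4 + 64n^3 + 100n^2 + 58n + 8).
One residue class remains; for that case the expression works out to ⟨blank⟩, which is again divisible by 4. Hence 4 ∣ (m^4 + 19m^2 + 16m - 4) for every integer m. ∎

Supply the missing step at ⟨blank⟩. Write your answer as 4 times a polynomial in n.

4(64n^4 + 192n^3 + 292n^2 + 238n + 74)

Only m ≡ 3 (mod 4) is unaccounted for. Put m = 4n+3:
(4n+3)^4 + 19(4n+3)^2 + 16(4n+3) - 4 expands to 256n^4 + 768n^3 + 1168n^2 + 952n + 296,
and factoring out 4 leaves 4(64n^4 + 192n^3 + 292n^2 + 238n + 74).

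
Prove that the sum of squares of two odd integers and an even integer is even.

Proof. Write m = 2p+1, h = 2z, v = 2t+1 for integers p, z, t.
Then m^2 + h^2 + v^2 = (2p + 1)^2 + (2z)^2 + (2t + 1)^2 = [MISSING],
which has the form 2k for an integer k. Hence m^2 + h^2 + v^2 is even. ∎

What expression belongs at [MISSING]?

2(2p^2 + 2p + 2t^2 + 2t + 2z^2 + 1)

Expanding: (2p + 1)^2 + (2z)^2 + (2t + 1)^2 = 4p^2 + 4p + 4t^2 + 4t + 4z^2 + 2.
Every term is even; pulling out the factor of 2 gives 2(2p^2 + 2p + 2t^2 + 2t + 2z^2 + 1).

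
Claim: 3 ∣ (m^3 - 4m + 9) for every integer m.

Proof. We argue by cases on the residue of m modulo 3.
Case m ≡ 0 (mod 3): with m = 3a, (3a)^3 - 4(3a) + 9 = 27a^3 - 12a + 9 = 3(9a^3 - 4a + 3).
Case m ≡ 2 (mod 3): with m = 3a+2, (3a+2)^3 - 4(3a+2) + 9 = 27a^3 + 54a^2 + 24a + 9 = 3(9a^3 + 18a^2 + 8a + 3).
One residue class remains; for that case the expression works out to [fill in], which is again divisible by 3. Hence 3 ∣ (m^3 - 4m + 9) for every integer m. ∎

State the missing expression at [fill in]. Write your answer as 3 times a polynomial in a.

3(9a^3 + 9a^2 - a + 2)

The residues treated are {0, 2}, so the missing case is m ≡ 1 (mod 3); write m = 3a+1.
Then (3a+1)^3 - 4(3a+1) + 9 = 27a^3 + 27a^2 - 3a + 6 = 3(9a^3 + 9a^2 - a + 2).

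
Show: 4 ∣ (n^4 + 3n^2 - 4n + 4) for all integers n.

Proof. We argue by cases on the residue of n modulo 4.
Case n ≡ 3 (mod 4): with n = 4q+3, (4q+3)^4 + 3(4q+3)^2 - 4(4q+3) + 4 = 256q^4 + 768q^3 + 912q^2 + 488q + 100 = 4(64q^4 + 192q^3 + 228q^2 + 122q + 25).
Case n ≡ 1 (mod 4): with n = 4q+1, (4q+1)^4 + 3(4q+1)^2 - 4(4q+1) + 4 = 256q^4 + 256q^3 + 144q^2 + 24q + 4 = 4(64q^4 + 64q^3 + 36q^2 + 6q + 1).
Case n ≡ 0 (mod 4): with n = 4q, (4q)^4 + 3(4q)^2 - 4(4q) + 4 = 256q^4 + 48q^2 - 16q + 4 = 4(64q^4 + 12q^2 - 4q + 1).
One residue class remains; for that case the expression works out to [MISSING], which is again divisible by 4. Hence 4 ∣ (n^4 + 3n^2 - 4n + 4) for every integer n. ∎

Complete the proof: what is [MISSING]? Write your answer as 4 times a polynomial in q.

4(64q^4 + 128q^3 + 108q^2 + 40q + 6)

Only n ≡ 2 (mod 4) is unaccounted for. Put n = 4q+2:
(4q+2)^4 + 3(4q+2)^2 - 4(4q+2) + 4 expands to 256q^4 + 512q^3 + 432q^2 + 160q + 24,
and factoring out 4 leaves 4(64q^4 + 128q^3 + 108q^2 + 40q + 6).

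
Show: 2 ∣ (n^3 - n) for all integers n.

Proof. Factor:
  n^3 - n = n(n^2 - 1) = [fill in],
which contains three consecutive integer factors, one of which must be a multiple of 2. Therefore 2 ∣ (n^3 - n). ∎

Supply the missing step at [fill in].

n(n^2 - 1) = n(n - 1)(n + 1) = (n - 1)n(n + 1).
These three factors are consecutive integers, so their product is divisible by 2.

(n - 1)n(n + 1)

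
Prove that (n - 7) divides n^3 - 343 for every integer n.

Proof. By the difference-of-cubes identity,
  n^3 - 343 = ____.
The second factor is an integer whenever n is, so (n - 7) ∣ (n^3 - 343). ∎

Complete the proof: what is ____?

(n - 7)(n^2 + 7n + 49)

a^3 - b^3 = (a - b)(a^2 + ab + b^2). With a = n, b = 7:
n^3 - 343 = (n - 7)(n^2 + 7n + 49).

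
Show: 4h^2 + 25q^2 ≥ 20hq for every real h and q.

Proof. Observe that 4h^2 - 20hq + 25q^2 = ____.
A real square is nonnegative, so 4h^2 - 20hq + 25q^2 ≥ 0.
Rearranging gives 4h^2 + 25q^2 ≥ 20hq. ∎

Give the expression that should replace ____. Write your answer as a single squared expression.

The leading and trailing coefficients are 2^2 and 5^2, and 20 = 2·2·5, so the trinomial is (2h - 5q)^2.
Hence 4h^2 - 20hq + 25q^2 ≥ 0.

(2h - 5q)^2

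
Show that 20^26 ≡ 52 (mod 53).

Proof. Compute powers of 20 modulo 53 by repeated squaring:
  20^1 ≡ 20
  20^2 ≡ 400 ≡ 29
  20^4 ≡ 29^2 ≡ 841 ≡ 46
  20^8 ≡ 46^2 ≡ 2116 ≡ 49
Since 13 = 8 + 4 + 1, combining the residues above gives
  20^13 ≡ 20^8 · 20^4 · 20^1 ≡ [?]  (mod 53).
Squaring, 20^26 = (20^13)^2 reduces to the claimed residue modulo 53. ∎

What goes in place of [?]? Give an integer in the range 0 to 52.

Multiply the listed residues: 49 · 46 · 20 = 2254 → 45080.
Reducing modulo 53: 45080 = 850·53 + 30, so 20^13 ≡ 30.

30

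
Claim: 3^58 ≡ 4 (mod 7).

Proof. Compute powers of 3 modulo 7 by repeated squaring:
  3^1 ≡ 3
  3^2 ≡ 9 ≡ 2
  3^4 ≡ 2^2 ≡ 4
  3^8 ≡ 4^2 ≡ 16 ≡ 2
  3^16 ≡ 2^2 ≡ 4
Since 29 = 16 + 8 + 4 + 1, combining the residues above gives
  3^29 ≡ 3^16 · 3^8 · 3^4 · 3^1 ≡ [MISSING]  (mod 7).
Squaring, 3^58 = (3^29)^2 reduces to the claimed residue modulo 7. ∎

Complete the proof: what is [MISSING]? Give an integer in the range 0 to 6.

Multiply the listed residues: 4 · 2 · 4 · 3 = 8 → 32 → 96.
Reducing modulo 7: 96 = 13·7 + 5, so 3^29 ≡ 5.

5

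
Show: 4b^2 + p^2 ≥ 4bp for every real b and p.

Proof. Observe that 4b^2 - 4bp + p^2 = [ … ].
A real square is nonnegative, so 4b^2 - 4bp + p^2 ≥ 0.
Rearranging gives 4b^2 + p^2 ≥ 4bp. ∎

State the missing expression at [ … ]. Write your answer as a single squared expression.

The leading and trailing coefficients are 2^2 and 1^2, and 4 = 2·2·1, so the trinomial is (2b - p)^2.
Hence 4b^2 - 4bp + p^2 ≥ 0.

(2b - p)^2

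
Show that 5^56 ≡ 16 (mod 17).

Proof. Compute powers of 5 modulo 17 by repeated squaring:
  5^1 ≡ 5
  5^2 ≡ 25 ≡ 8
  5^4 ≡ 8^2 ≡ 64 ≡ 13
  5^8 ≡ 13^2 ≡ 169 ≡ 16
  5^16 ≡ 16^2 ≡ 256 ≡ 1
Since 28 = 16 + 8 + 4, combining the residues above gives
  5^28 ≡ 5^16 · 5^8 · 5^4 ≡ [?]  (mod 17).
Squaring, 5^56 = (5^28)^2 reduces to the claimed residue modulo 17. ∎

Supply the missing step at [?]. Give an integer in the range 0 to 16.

4

Multiply the listed residues: 1 · 16 · 13 = 16 → 208.
Reducing modulo 17: 208 = 12·17 + 4, so 5^28 ≡ 4.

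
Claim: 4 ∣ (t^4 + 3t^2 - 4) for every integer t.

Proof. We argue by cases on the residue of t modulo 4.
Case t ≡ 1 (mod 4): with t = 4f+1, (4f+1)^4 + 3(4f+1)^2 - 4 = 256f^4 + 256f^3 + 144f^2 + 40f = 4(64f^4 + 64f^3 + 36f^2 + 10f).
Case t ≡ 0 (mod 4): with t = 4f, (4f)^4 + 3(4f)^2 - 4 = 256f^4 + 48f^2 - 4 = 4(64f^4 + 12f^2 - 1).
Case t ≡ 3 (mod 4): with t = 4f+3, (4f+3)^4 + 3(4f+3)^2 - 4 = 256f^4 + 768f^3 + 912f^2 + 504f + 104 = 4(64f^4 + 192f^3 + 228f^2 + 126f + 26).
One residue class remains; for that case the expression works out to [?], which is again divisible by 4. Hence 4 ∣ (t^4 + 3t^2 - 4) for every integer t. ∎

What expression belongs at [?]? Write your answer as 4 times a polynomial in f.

4(64f^4 + 128f^3 + 108f^2 + 44f + 6)

The residues treated are {1, 0, 3}, so the missing case is t ≡ 2 (mod 4); write t = 4f+2.
Then (4f+2)^4 + 3(4f+2)^2 - 4 = 256f^4 + 512f^3 + 432f^2 + 176f + 24 = 4(64f^4 + 128f^3 + 108f^2 + 44f + 6).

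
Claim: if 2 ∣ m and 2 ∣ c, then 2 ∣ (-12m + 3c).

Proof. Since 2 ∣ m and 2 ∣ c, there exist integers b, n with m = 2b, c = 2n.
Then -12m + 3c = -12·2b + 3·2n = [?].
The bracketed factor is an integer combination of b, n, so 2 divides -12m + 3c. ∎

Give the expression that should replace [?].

2(-12b + 3n)

Pull the common 2 out of every term: -12·2b + 3·2n = 2(-12b + 3n).
-12b + 3n is an integer, which exhibits the divisibility.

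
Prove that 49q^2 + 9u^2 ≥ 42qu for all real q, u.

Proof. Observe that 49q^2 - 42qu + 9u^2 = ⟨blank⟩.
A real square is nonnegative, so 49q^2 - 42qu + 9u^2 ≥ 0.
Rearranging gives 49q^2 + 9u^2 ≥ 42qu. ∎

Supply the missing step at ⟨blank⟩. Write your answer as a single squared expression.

The leading and trailing coefficients are 7^2 and 3^2, and 42 = 2·7·3, so the trinomial is (7q - 3u)^2.
Hence 49q^2 - 42qu + 9u^2 ≥ 0.

(7q - 3u)^2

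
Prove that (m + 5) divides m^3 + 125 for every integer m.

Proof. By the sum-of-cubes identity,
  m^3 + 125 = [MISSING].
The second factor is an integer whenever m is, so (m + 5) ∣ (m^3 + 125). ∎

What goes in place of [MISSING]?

(m + 5)(m^2 - 5m + 25)

a^3 + b^3 = (a + b)(a^2 - ab + b^2). With a = m, b = 5:
m^3 + 125 = (m + 5)(m^2 - 5m + 25).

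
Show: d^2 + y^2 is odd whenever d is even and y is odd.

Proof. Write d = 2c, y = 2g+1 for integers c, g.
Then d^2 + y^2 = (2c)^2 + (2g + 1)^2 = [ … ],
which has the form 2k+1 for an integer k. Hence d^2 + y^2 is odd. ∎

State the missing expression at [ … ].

(2c)^2 + (2g + 1)^2 = 4c^2 + 4g^2 + 4g + 1
= 2(2c^2 + 2g^2 + 2g) + 1.
Since 2c^2 + 2g^2 + 2g is an integer, the sum of squares is of the form 2k+1 for an integer k.

2(2c^2 + 2g^2 + 2g) + 1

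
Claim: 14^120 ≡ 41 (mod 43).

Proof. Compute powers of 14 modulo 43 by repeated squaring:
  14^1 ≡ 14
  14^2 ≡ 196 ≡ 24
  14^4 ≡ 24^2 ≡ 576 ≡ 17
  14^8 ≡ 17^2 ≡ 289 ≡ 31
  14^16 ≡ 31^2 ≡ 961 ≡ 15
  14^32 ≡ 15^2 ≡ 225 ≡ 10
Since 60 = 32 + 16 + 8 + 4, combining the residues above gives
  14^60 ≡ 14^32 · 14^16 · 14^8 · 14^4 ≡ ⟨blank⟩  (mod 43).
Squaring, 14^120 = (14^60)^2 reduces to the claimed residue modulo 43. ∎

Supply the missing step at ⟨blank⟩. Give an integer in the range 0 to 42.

16

14^32 · 14^16 · 14^8 · 14^4 ≡ 10 · 15 · 31 · 17 = 79050.
79050 mod 43 = 16, so 14^60 ≡ 16 (mod 43).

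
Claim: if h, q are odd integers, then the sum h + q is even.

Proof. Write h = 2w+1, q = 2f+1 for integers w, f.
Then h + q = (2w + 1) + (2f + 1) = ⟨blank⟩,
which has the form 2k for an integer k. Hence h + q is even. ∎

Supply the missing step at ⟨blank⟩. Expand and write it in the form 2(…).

2(f + w + 1)

(2w + 1) + (2f + 1) = 2f + 2w + 2
= 2(f + w + 1).
Since f + w + 1 is an integer, the sum is of the form 2k for an integer k.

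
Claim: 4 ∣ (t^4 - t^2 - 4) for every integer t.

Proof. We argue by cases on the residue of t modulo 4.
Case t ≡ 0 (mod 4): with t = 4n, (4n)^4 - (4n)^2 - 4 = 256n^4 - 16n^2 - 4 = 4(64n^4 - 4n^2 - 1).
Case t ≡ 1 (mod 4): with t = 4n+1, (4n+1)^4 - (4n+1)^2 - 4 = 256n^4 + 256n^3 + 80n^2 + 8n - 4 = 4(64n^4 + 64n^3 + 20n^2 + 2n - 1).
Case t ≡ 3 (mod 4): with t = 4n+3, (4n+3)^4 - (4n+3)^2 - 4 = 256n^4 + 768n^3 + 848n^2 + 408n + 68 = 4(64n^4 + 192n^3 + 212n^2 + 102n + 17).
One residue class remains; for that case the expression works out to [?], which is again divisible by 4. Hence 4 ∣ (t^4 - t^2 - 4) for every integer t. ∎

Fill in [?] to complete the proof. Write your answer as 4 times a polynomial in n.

4(64n^4 + 128n^3 + 92n^2 + 28n + 2)

The residues treated are {0, 1, 3}, so the missing case is t ≡ 2 (mod 4); write t = 4n+2.
Then (4n+2)^4 - (4n+2)^2 - 4 = 256n^4 + 512n^3 + 368n^2 + 112n + 8 = 4(64n^4 + 128n^3 + 92n^2 + 28n + 2).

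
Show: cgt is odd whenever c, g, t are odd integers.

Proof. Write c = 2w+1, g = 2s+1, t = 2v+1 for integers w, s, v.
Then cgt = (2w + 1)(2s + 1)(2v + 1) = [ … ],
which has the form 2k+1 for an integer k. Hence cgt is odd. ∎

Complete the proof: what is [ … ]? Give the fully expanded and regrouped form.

Expanding: (2w + 1)(2s + 1)(2v + 1) = 8svw + 4sv + 4sw + 2s + 4vw + 2v + 2w + 1.
Every term except the constant is even, so this is 2(4svw + 2sv + 2sw + s + 2vw + v + w) + 1,
and 4svw + 2sv + 2sw + s + 2vw + v + w ∈ ℤ gives the required form.

2(4svw + 2sv + 2sw + s + 2vw + v + w) + 1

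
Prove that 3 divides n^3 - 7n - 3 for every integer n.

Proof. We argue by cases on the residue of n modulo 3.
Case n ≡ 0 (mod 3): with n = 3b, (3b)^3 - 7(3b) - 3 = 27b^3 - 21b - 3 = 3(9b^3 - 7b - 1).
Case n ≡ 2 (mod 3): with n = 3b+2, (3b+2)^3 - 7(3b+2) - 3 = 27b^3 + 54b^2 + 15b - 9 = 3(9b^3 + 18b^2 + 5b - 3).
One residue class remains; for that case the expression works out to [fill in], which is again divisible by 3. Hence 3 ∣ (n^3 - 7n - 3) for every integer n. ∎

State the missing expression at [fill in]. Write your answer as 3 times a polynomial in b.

3(9b^3 + 9b^2 - 4b - 3)

The residues treated are {0, 2}, so the missing case is n ≡ 1 (mod 3); write n = 3b+1.
Then (3b+1)^3 - 7(3b+1) - 3 = 27b^3 + 27b^2 - 12b - 9 = 3(9b^3 + 9b^2 - 4b - 3).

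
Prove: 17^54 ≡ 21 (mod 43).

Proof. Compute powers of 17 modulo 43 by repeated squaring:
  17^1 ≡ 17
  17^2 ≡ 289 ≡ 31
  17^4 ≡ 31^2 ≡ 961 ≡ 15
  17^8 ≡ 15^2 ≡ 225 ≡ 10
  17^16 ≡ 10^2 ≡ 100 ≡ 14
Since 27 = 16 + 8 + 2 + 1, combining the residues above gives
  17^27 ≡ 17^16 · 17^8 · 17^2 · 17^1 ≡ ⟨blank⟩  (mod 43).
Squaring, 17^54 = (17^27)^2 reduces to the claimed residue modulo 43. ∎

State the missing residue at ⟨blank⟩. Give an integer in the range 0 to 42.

35

Multiply the listed residues: 14 · 10 · 31 · 17 = 140 → 4340 → 73780.
Reducing modulo 43: 73780 = 1715·43 + 35, so 17^27 ≡ 35.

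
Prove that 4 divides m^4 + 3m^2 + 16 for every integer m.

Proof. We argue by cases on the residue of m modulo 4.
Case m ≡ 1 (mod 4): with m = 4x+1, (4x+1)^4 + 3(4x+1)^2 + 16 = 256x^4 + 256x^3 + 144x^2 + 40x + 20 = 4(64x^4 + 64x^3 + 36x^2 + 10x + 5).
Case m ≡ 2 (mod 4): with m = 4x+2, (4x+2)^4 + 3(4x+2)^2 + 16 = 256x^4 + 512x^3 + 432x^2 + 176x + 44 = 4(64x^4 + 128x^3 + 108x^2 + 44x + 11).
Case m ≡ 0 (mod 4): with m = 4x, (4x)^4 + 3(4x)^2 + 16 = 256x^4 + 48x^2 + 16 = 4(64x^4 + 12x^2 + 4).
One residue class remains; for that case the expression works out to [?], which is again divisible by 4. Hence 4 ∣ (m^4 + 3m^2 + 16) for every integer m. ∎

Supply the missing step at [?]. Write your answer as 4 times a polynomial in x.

The residues treated are {1, 2, 0}, so the missing case is m ≡ 3 (mod 4); write m = 4x+3.
Then (4x+3)^4 + 3(4x+3)^2 + 16 = 256x^4 + 768x^3 + 912x^2 + 504x + 124 = 4(64x^4 + 192x^3 + 228x^2 + 126x + 31).

4(64x^4 + 192x^3 + 228x^2 + 126x + 31)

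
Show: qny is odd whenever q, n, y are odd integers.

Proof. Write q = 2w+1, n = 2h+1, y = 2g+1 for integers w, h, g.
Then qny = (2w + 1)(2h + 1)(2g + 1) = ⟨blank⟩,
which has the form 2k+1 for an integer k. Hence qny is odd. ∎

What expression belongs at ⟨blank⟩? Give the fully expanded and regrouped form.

Expanding: (2w + 1)(2h + 1)(2g + 1) = 8ghw + 4gh + 4gw + 2g + 4hw + 2h + 2w + 1.
Every term except the constant is even, so this is 2(4ghw + 2gh + 2gw + g + 2hw + h + w) + 1,
and 4ghw + 2gh + 2gw + g + 2hw + h + w ∈ ℤ gives the required form.

2(4ghw + 2gh + 2gw + g + 2hw + h + w) + 1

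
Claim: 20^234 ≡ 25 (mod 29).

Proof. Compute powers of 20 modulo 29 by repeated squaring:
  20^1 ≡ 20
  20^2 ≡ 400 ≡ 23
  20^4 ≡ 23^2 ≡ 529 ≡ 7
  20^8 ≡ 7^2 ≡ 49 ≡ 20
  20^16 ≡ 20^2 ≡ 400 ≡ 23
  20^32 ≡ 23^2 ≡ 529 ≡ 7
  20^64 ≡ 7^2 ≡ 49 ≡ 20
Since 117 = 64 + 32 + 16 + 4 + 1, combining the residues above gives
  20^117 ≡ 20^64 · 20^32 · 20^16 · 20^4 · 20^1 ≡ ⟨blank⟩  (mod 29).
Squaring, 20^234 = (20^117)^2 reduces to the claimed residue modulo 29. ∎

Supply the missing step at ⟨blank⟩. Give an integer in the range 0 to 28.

24

20^64 · 20^32 · 20^16 · 20^4 · 20^1 ≡ 20 · 7 · 23 · 7 · 20 = 450800.
450800 mod 29 = 24, so 20^117 ≡ 24 (mod 29).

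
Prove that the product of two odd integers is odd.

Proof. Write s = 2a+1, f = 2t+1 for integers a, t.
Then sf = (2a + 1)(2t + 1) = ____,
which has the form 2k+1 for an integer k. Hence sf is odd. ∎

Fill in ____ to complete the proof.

Expanding: (2a + 1)(2t + 1) = 4at + 2a + 2t + 1.
Every term except the constant is even, so this is 2(2at + a + t) + 1,
and 2at + a + t ∈ ℤ gives the required form.

2(2at + a + t) + 1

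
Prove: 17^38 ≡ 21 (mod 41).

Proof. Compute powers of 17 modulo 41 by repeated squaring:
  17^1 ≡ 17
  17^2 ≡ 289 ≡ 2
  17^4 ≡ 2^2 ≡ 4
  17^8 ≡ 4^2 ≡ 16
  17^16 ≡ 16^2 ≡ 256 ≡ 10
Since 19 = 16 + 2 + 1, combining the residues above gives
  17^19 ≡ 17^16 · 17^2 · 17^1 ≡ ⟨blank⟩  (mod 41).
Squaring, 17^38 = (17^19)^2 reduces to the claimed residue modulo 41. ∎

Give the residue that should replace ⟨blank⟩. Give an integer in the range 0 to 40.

17^16 · 17^2 · 17^1 ≡ 10 · 2 · 17 = 340.
340 mod 41 = 12, so 17^19 ≡ 12 (mod 41).

12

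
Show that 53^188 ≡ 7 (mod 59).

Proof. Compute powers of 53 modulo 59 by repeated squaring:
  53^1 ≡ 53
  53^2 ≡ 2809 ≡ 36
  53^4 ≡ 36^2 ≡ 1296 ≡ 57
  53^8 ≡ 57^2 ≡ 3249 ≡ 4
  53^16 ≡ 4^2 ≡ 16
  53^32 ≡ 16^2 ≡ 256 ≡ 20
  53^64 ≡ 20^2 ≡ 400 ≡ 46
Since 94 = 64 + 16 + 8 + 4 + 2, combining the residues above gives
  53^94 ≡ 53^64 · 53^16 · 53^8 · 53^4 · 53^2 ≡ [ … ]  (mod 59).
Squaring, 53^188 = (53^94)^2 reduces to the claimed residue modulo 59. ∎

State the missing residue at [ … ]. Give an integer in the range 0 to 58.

19

Multiply the listed residues: 46 · 16 · 4 · 57 · 36 = 736 → 2944 → 167808 → 6041088.
Reducing modulo 59: 6041088 = 102391·59 + 19, so 53^94 ≡ 19.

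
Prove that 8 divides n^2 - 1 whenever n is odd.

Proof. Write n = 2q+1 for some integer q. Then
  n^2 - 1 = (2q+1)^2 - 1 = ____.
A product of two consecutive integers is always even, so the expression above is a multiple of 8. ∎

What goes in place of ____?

4q(q + 1)

(2q+1)^2 - 1 = 4q^2 + 4q + 1 - 1 = 4q^2 + 4q = 4q(q+1).
Since q and q+1 are consecutive, q(q+1) is even, and 4·(even) is a multiple of 8.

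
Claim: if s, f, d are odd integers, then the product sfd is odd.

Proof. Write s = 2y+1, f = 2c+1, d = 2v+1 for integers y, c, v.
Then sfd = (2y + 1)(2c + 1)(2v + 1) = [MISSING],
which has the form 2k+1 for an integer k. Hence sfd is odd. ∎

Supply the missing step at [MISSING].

Expanding: (2y + 1)(2c + 1)(2v + 1) = 8cvy + 4cv + 4cy + 2c + 4vy + 2v + 2y + 1.
Every term except the constant is even, so this is 2(4cvy + 2cv + 2cy + c + 2vy + v + y) + 1,
and 4cvy + 2cv + 2cy + c + 2vy + v + y ∈ ℤ gives the required form.

2(4cvy + 2cv + 2cy + c + 2vy + v + y) + 1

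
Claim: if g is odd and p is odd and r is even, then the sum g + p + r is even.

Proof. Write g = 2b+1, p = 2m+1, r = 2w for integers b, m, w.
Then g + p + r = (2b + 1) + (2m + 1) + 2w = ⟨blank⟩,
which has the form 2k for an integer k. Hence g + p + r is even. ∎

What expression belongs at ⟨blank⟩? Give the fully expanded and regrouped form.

2(b + m + w + 1)

(2b + 1) + (2m + 1) + 2w = 2b + 2m + 2w + 2
= 2(b + m + w + 1).
Since b + m + w + 1 is an integer, the sum is of the form 2k for an integer k.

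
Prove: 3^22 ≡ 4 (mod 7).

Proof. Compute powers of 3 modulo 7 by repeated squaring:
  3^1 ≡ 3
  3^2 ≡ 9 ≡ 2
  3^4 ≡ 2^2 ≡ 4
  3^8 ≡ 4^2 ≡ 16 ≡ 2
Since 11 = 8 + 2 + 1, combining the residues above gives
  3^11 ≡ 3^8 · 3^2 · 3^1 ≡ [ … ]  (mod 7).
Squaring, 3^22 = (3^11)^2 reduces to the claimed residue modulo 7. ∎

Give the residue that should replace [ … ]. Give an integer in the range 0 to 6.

3^8 · 3^2 · 3^1 ≡ 2 · 2 · 3 = 12.
12 mod 7 = 5, so 3^11 ≡ 5 (mod 7).

5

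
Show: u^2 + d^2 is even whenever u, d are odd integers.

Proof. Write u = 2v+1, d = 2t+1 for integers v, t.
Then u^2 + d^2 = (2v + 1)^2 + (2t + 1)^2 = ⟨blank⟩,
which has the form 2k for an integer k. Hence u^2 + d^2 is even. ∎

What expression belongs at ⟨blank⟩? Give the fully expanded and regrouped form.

Expanding: (2v + 1)^2 + (2t + 1)^2 = 4t^2 + 4t + 4v^2 + 4v + 2.
Every term is even; pulling out the factor of 2 gives 2(2t^2 + 2t + 2v^2 + 2v + 1).

2(2t^2 + 2t + 2v^2 + 2v + 1)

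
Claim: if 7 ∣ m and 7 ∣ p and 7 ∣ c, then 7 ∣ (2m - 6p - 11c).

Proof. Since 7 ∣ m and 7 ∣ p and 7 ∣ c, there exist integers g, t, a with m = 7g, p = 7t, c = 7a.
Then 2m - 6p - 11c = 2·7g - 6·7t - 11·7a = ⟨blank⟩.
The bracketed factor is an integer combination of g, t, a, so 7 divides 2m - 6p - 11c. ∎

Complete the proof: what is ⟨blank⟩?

Pull the common 7 out of every term: 2·7g - 6·7t - 11·7a = 7(-11a + 2g - 6t).
-11a + 2g - 6t is an integer, which exhibits the divisibility.

7(-11a + 2g - 6t)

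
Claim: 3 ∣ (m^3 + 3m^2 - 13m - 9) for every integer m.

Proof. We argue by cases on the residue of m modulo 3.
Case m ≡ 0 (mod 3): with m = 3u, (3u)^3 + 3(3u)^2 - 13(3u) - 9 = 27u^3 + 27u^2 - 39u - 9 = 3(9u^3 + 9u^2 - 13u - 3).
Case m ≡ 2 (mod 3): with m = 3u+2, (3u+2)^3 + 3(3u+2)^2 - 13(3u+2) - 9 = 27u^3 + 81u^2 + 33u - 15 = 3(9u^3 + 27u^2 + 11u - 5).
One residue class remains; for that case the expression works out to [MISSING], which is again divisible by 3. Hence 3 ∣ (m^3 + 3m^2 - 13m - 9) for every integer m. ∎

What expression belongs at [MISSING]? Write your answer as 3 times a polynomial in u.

3(9u^3 + 18u^2 - 4u - 6)

The residues treated are {0, 2}, so the missing case is m ≡ 1 (mod 3); write m = 3u+1.
Then (3u+1)^3 + 3(3u+1)^2 - 13(3u+1) - 9 = 27u^3 + 54u^2 - 12u - 18 = 3(9u^3 + 18u^2 - 4u - 6).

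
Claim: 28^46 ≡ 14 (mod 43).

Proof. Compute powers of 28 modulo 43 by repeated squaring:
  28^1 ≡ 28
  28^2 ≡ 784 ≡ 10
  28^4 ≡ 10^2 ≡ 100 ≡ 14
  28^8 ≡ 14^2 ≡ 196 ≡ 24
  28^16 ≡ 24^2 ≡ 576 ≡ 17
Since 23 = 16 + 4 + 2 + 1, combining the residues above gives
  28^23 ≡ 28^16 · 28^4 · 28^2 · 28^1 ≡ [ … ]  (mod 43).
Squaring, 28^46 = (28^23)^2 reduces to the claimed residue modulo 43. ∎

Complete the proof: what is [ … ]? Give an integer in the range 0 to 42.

33

28^16 · 28^4 · 28^2 · 28^1 ≡ 17 · 14 · 10 · 28 = 66640.
66640 mod 43 = 33, so 28^23 ≡ 33 (mod 43).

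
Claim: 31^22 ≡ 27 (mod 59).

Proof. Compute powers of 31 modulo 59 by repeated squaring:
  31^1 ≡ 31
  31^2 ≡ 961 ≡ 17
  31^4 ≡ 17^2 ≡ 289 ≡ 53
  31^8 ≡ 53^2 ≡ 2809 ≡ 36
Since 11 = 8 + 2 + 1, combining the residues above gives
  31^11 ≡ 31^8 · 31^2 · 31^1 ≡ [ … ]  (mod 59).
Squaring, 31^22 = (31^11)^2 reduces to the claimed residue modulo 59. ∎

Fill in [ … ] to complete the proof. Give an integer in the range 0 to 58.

Multiply the listed residues: 36 · 17 · 31 = 612 → 18972.
Reducing modulo 59: 18972 = 321·59 + 33, so 31^11 ≡ 33.

33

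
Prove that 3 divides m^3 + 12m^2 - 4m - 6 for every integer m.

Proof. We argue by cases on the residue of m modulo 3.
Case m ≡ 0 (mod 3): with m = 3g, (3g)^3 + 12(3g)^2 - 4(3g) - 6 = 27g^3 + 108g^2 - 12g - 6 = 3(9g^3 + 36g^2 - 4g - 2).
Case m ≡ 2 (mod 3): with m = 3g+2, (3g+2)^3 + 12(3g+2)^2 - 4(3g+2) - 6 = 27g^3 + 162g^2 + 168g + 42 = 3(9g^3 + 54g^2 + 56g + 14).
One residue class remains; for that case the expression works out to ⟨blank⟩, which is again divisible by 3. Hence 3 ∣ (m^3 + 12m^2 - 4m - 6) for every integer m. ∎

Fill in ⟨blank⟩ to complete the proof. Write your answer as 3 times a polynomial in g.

The residues treated are {0, 2}, so the missing case is m ≡ 1 (mod 3); write m = 3g+1.
Then (3g+1)^3 + 12(3g+1)^2 - 4(3g+1) - 6 = 27g^3 + 135g^2 + 69g + 3 = 3(9g^3 + 45g^2 + 23g + 1).

3(9g^3 + 45g^2 + 23g + 1)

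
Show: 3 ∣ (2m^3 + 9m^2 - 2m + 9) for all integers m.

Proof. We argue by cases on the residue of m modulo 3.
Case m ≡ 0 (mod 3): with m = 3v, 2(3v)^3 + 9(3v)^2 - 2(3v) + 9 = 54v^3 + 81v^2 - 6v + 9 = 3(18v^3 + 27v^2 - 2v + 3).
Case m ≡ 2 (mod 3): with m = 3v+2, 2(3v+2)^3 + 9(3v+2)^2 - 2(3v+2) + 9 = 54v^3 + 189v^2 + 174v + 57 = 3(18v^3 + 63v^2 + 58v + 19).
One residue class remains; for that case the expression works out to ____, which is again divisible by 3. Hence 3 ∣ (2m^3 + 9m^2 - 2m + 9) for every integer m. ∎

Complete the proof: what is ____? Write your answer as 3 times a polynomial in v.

Only m ≡ 1 (mod 3) is unaccounted for. Put m = 3v+1:
2(3v+1)^3 + 9(3v+1)^2 - 2(3v+1) + 9 expands to 54v^3 + 135v^2 + 66v + 18,
and factoring out 3 leaves 3(18v^3 + 45v^2 + 22v + 6).

3(18v^3 + 45v^2 + 22v + 6)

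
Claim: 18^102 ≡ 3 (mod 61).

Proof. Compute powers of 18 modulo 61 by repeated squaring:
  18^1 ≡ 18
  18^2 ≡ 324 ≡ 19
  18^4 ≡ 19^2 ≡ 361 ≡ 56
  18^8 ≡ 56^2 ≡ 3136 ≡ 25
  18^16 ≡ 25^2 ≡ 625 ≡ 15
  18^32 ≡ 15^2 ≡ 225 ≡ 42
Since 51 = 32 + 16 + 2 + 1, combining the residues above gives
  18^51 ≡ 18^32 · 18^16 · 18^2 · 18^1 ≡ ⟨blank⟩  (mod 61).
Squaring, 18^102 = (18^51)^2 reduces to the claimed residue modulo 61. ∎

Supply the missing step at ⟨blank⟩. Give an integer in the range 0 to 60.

18^32 · 18^16 · 18^2 · 18^1 ≡ 42 · 15 · 19 · 18 = 215460.
215460 mod 61 = 8, so 18^51 ≡ 8 (mod 61).

8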